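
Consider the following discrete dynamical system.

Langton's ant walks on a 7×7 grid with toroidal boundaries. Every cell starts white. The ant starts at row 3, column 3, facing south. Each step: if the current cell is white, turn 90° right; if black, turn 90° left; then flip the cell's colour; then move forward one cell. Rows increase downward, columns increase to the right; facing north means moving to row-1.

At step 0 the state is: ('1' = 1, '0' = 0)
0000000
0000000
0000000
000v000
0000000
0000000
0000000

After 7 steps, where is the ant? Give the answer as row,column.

k=0  0000000
0000000
0000000
000v000
0000000
0000000
0000000
k=1  0000000
0000000
0000000
00<1000
0000000
0000000
0000000
k=2  0000000
0000000
00^0000
0011000
0000000
0000000
0000000
k=3  0000000
0000000
001>000
0011000
0000000
0000000
0000000
k=4  0000000
0000000
0011000
001v000
0000000
0000000
0000000
k=5  0000000
0000000
0011000
0010>00
0000000
0000000
0000000
k=6  0000000
0000000
0011000
0010100
0000v00
0000000
0000000
k=7  0000000
0000000
0011000
0010100
000<100
0000000
0000000

4,3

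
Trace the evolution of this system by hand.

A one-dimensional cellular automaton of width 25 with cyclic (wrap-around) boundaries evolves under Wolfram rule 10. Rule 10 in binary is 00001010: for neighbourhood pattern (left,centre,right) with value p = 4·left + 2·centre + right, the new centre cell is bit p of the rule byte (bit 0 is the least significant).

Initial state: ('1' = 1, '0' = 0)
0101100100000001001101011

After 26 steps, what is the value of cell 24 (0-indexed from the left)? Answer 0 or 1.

0

0) 0101100100000001001101011
1) 0001001000000010011000010
2) 0010010000000100110000100
3) 0100100000001001100001000
4) 1001000000010011000010000
5) 0010000000100110000100001
6) 0100000001001100001000010
7) 1000000010011000010000100
8) 0000000100110000100001001
9) 0000001001100001000010010
10) 0000010011000010000100100
11) 0000100110000100001001000
12) 0001001100001000010010000
13) 0010011000010000100100000
14) 0100110000100001001000000
15) 1001100001000010010000000
16) 0011000010000100100000001
17) 0110000100001001000000010
18) 1100001000010010000000100
19) 1000010000100100000001001
20) 0000100001001000000010011
21) 0001000010010000000100110
22) 0010000100100000001001100
23) 0100001001000000010011000
24) 1000010010000000100110000
25) 0000100100000001001100001
26) 0001001000000010011000010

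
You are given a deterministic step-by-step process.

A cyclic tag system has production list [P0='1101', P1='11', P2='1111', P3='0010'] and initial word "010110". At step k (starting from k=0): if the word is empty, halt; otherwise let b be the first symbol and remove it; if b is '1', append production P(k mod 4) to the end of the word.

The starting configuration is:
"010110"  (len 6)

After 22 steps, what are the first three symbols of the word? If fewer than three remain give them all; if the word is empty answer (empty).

0) "010110"  (len 6)
1) "10110"  (len 5)
2) "011011"  (len 6)
3) "11011"  (len 5)
4) "10110010"  (len 8)
5) "01100101101"  (len 11)
6) "1100101101"  (len 10)
7) "1001011011111"  (len 13)
8) "0010110111110010"  (len 16)
9) "010110111110010"  (len 15)
10) "10110111110010"  (len 14)
11) "01101111100101111"  (len 17)
12) "1101111100101111"  (len 16)
13) "1011111001011111101"  (len 19)
14) "01111100101111110111"  (len 20)
15) "1111100101111110111"  (len 19)
16) "1111001011111101110010"  (len 22)
17) "1110010111111011100101101"  (len 25)
18) "11001011111101110010110111"  (len 26)
19) "10010111111011100101101111111"  (len 29)
20) "00101111110111001011011111110010"  (len 32)
21) "0101111110111001011011111110010"  (len 31)
22) "101111110111001011011111110010"  (len 30)

101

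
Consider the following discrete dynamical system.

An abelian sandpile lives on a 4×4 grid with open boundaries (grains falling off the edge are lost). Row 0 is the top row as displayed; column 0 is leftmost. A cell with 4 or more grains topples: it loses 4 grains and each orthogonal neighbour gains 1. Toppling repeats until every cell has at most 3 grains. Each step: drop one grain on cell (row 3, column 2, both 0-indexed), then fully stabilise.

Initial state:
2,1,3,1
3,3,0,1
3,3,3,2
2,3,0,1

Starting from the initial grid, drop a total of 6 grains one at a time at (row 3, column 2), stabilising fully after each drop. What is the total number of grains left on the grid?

[0] 2,1,3,1
3,3,0,1
3,3,3,2
2,3,0,1
[1] 2,1,3,1
3,3,0,1
3,3,3,2
2,3,1,1
[2] 2,1,3,1
3,3,0,1
3,3,3,2
2,3,2,1
[3] 2,1,3,1
3,3,0,1
3,3,3,2
2,3,3,1
[4] 3,2,3,1
1,1,2,1
2,3,1,3
0,2,2,2
[5] 3,2,3,1
1,1,2,1
2,3,1,3
0,2,3,2
[6] 3,2,3,1
1,1,2,1
2,3,2,3
0,3,0,3

30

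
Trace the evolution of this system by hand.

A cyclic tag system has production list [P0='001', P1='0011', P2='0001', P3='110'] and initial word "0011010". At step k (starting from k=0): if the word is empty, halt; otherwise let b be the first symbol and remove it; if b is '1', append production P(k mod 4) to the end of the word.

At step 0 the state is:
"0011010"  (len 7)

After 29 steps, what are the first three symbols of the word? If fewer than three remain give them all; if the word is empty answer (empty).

010

t=0: "0011010"  (len 7)
t=1: "011010"  (len 6)
t=2: "11010"  (len 5)
t=3: "10100001"  (len 8)
t=4: "0100001110"  (len 10)
t=5: "100001110"  (len 9)
t=6: "000011100011"  (len 12)
t=7: "00011100011"  (len 11)
t=8: "0011100011"  (len 10)
t=9: "011100011"  (len 9)
t=10: "11100011"  (len 8)
t=11: "11000110001"  (len 11)
t=12: "1000110001110"  (len 13)
t=13: "000110001110001"  (len 15)
t=14: "00110001110001"  (len 14)
t=15: "0110001110001"  (len 13)
t=16: "110001110001"  (len 12)
t=17: "10001110001001"  (len 14)
t=18: "00011100010010011"  (len 17)
t=19: "0011100010010011"  (len 16)
t=20: "011100010010011"  (len 15)
t=21: "11100010010011"  (len 14)
t=22: "11000100100110011"  (len 17)
t=23: "10001001001100110001"  (len 20)
t=24: "0001001001100110001110"  (len 22)
t=25: "001001001100110001110"  (len 21)
t=26: "01001001100110001110"  (len 20)
t=27: "1001001100110001110"  (len 19)
t=28: "001001100110001110110"  (len 21)
t=29: "01001100110001110110"  (len 20)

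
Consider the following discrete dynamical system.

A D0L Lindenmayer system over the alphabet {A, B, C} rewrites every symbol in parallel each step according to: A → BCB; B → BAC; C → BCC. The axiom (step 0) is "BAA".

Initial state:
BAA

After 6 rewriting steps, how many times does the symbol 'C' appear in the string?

step 0: BAA
step 1: BACBCBBCB
step 2: BACBCBBCCBACBCCBACBACBCCBAC
step 3: BACBCBBCCBACBCCBACBACBCCBCCBACBCBBCCBACBCCBCCBACBCBBCCBACBCBBCCBACBCCBCCBACBCBBCC
step 4: BACBCBBCCBACBCCBACBACBCCBCCBACBCBBCCBACBCCBCCBACBCBBCCBACB…CBCCBACBCBBCCBACBCCBCCBACBCCBCCBACBCBBCCBACBCCBACBACBCCBCC  (len 243)
step 5: BACBCBBCCBACBCCBACBACBCCBCCBACBCBBCCBACBCCBCCBACBCBBCCBACB…CBCCBACBCBBCCBACBCCBCCBACBCBBCCBACBCBBCCBACBCCBCCBACBCCBCC  (len 729)
step 6: BACBCBBCCBACBCCBACBACBCCBCCBACBCBBCCBACBCCBCCBACBCBBCCBACB…CBCCBACBCBBCCBACBCCBCCBACBCCBCCBACBCBBCCBACBCCBCCBACBCCBCC  (len 2187)

1092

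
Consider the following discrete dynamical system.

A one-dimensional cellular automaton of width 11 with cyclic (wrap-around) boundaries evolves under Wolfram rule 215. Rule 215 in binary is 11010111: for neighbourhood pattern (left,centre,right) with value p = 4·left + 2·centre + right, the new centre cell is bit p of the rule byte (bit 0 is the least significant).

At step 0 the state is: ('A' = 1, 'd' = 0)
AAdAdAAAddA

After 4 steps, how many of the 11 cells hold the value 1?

9

[0] AAdAdAAAddA
[1] AAdAddAAAAd
[2] dAdAAAdAAAd
[3] AAddAAddAAA
[4] AAAAdAAAdAA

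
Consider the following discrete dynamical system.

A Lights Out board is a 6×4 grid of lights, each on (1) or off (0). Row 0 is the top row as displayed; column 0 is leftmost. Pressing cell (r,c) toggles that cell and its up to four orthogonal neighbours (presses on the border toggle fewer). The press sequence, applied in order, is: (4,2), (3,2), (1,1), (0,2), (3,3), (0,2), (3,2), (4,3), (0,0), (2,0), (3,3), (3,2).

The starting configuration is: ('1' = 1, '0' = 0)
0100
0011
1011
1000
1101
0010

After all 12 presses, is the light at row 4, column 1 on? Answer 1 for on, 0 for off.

gen 0: 0100
0011
1011
1000
1101
0010
gen 1: 0100
0011
1011
1010
1010
0000
gen 2: 0100
0011
1001
1101
1000
0000
gen 3: 0000
1101
1101
1101
1000
0000
gen 4: 0111
1111
1101
1101
1000
0000
gen 5: 0111
1111
1100
1110
1001
0000
gen 6: 0000
1101
1100
1110
1001
0000
gen 7: 0000
1101
1110
1001
1011
0000
gen 8: 0000
1101
1110
1000
1000
0001
gen 9: 1100
0101
1110
1000
1000
0001
gen 10: 1100
1101
0010
0000
1000
0001
gen 11: 1100
1101
0011
0011
1001
0001
gen 12: 1100
1101
0001
0100
1011
0001

0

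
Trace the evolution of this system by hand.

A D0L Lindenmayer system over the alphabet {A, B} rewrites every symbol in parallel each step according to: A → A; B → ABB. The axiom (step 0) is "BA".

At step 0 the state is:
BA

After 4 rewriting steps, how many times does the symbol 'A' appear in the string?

16

0) BA
1) ABBA
2) AABBABBA
3) AAABBABBAABBABBA
4) AAAABBABBAABBABBAAABBABBAABBABBA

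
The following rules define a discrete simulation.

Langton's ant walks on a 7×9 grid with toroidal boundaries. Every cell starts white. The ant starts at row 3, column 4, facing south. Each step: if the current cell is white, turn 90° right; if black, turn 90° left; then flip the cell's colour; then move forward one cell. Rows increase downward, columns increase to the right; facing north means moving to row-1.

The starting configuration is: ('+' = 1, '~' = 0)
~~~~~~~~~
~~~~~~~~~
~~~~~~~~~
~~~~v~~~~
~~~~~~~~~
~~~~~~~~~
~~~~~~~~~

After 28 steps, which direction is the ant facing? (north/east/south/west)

0) ~~~~~~~~~
~~~~~~~~~
~~~~~~~~~
~~~~v~~~~
~~~~~~~~~
~~~~~~~~~
~~~~~~~~~
1) ~~~~~~~~~
~~~~~~~~~
~~~~~~~~~
~~~<+~~~~
~~~~~~~~~
~~~~~~~~~
~~~~~~~~~
2) ~~~~~~~~~
~~~~~~~~~
~~~^~~~~~
~~~++~~~~
~~~~~~~~~
~~~~~~~~~
~~~~~~~~~
3) ~~~~~~~~~
~~~~~~~~~
~~~+>~~~~
~~~++~~~~
~~~~~~~~~
~~~~~~~~~
~~~~~~~~~
4) ~~~~~~~~~
~~~~~~~~~
~~~++~~~~
~~~+v~~~~
~~~~~~~~~
~~~~~~~~~
~~~~~~~~~
5) ~~~~~~~~~
~~~~~~~~~
~~~++~~~~
~~~+~>~~~
~~~~~~~~~
~~~~~~~~~
~~~~~~~~~
6) ~~~~~~~~~
~~~~~~~~~
~~~++~~~~
~~~+~+~~~
~~~~~v~~~
~~~~~~~~~
~~~~~~~~~
7) ~~~~~~~~~
~~~~~~~~~
~~~++~~~~
~~~+~+~~~
~~~~<+~~~
~~~~~~~~~
~~~~~~~~~
8) ~~~~~~~~~
~~~~~~~~~
~~~++~~~~
~~~+^+~~~
~~~~++~~~
~~~~~~~~~
~~~~~~~~~
9) ~~~~~~~~~
~~~~~~~~~
~~~++~~~~
~~~++>~~~
~~~~++~~~
~~~~~~~~~
~~~~~~~~~
10) ~~~~~~~~~
~~~~~~~~~
~~~++^~~~
~~~++~~~~
~~~~++~~~
~~~~~~~~~
~~~~~~~~~
11) ~~~~~~~~~
~~~~~~~~~
~~~+++>~~
~~~++~~~~
~~~~++~~~
~~~~~~~~~
~~~~~~~~~
12) ~~~~~~~~~
~~~~~~~~~
~~~++++~~
~~~++~v~~
~~~~++~~~
~~~~~~~~~
~~~~~~~~~
13) ~~~~~~~~~
~~~~~~~~~
~~~++++~~
~~~++<+~~
~~~~++~~~
~~~~~~~~~
~~~~~~~~~
14) ~~~~~~~~~
~~~~~~~~~
~~~++^+~~
~~~++++~~
~~~~++~~~
~~~~~~~~~
~~~~~~~~~
15) ~~~~~~~~~
~~~~~~~~~
~~~+<~+~~
~~~++++~~
~~~~++~~~
~~~~~~~~~
~~~~~~~~~
16) ~~~~~~~~~
~~~~~~~~~
~~~+~~+~~
~~~+v++~~
~~~~++~~~
~~~~~~~~~
~~~~~~~~~
17) ~~~~~~~~~
~~~~~~~~~
~~~+~~+~~
~~~+~>+~~
~~~~++~~~
~~~~~~~~~
~~~~~~~~~
18) ~~~~~~~~~
~~~~~~~~~
~~~+~^+~~
~~~+~~+~~
~~~~++~~~
~~~~~~~~~
~~~~~~~~~
19) ~~~~~~~~~
~~~~~~~~~
~~~+~+>~~
~~~+~~+~~
~~~~++~~~
~~~~~~~~~
~~~~~~~~~
20) ~~~~~~~~~
~~~~~~^~~
~~~+~+~~~
~~~+~~+~~
~~~~++~~~
~~~~~~~~~
~~~~~~~~~
21) ~~~~~~~~~
~~~~~~+>~
~~~+~+~~~
~~~+~~+~~
~~~~++~~~
~~~~~~~~~
~~~~~~~~~
22) ~~~~~~~~~
~~~~~~++~
~~~+~+~v~
~~~+~~+~~
~~~~++~~~
~~~~~~~~~
~~~~~~~~~
23) ~~~~~~~~~
~~~~~~++~
~~~+~+<+~
~~~+~~+~~
~~~~++~~~
~~~~~~~~~
~~~~~~~~~
24) ~~~~~~~~~
~~~~~~^+~
~~~+~+++~
~~~+~~+~~
~~~~++~~~
~~~~~~~~~
~~~~~~~~~
25) ~~~~~~~~~
~~~~~<~+~
~~~+~+++~
~~~+~~+~~
~~~~++~~~
~~~~~~~~~
~~~~~~~~~
26) ~~~~~^~~~
~~~~~+~+~
~~~+~+++~
~~~+~~+~~
~~~~++~~~
~~~~~~~~~
~~~~~~~~~
27) ~~~~~+>~~
~~~~~+~+~
~~~+~+++~
~~~+~~+~~
~~~~++~~~
~~~~~~~~~
~~~~~~~~~
28) ~~~~~++~~
~~~~~+v+~
~~~+~+++~
~~~+~~+~~
~~~~++~~~
~~~~~~~~~
~~~~~~~~~

south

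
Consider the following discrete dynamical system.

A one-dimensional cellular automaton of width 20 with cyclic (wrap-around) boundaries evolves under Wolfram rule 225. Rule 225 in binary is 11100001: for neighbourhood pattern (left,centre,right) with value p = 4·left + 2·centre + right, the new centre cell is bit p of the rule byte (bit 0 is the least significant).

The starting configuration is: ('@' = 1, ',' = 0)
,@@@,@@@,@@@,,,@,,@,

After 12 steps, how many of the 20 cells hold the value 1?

10

k=0  ,@@@,@@@,@@@,,,@,,@,
k=1  ,,@@@,@@@,@@,@,,,,,,
k=2  @,,@@@,@@@,@@,,@@@@@
k=3  @,,,@@@,@@@,@,,,@@@@
k=4  @,@,,@@@,@@@,,@,,@@@
k=5  @@,,,,@@@,@@,,,,,,@@
k=6  @@,@@,,@@@,@,@@@@,,@
k=7  @@@,@,,,@@@,@,@@@,,,
k=8  ,@@@,,@,,@@@,@,@@,@,
k=9  ,,@@,,,,,,@@@,@,@@,,
k=10  @,,@,@@@@,,@@@,@,@,@
k=11  @,,,@,@@@,,,@@@,@,@,
k=12  ,,@,,@,@@,@,,@@@,@,@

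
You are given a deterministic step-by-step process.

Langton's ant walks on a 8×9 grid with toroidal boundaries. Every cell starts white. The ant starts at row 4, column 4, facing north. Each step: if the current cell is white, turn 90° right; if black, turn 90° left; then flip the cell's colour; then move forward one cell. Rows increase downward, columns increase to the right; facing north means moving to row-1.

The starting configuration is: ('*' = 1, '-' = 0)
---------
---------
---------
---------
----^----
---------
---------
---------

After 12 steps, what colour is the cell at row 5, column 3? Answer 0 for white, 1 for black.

[0] ---------
---------
---------
---------
----^----
---------
---------
---------
[1] ---------
---------
---------
---------
----*>---
---------
---------
---------
[2] ---------
---------
---------
---------
----**---
-----v---
---------
---------
[3] ---------
---------
---------
---------
----**---
----<*---
---------
---------
[4] ---------
---------
---------
---------
----^*---
----**---
---------
---------
[5] ---------
---------
---------
---------
---<-*---
----**---
---------
---------
[6] ---------
---------
---------
---^-----
---*-*---
----**---
---------
---------
[7] ---------
---------
---------
---*>----
---*-*---
----**---
---------
---------
[8] ---------
---------
---------
---**----
---*v*---
----**---
---------
---------
[9] ---------
---------
---------
---**----
---<**---
----**---
---------
---------
[10] ---------
---------
---------
---**----
----**---
---v**---
---------
---------
[11] ---------
---------
---------
---**----
----**---
--<***---
---------
---------
[12] ---------
---------
---------
---**----
--^-**---
--****---
---------
---------

1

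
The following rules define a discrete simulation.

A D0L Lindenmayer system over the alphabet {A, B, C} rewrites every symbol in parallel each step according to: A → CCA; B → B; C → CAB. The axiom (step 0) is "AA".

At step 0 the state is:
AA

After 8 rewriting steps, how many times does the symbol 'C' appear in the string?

1632

0) AA
1) CCACCA
2) CABCABCCACABCABCCA
3) CABCCABCABCCABCABCABCCACABCCABCABCCABCABCABCCA
4) CABCCABCABCABCCABCABCCABCABCABCCABCABCCABCABCCABCABCABCCACABCCABCABCABCCABCABCCABCABCABCCABCABCCABCABCCABCABCABCCA
5) CABCCABCABCABCCABCABCCABCABCCABCABCABCCABCABCCABCABCABCCAB…BCABCCABCABCABCCABCABCCABCABCABCCABCABCCABCABCCABCABCABCCA  (len 278)
6) CABCCABCABCABCCABCABCCABCABCCABCABCABCCABCABCCABCABCABCCAB…BCABCCABCABCABCCABCABCCABCABCABCCABCABCCABCABCCABCABCABCCA  (len 674)
7) CABCCABCABCABCCABCABCCABCABCCABCABCABCCABCABCCABCABCABCCAB…BCABCCABCABCABCCABCABCCABCABCABCCABCABCCABCABCCABCABCABCCA  (len 1630)
8) CABCCABCABCABCCABCABCCABCABCCABCABCABCCABCABCCABCABCABCCAB…BCABCCABCABCABCCABCABCCABCABCABCCABCABCCABCABCCABCABCABCCA  (len 3938)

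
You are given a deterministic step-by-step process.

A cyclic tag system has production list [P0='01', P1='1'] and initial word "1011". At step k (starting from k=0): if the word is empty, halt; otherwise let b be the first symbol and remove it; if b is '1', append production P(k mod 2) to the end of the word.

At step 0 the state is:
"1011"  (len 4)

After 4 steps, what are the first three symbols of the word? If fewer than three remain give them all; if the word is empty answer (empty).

010

0) "1011"  (len 4)
1) "01101"  (len 5)
2) "1101"  (len 4)
3) "10101"  (len 5)
4) "01011"  (len 5)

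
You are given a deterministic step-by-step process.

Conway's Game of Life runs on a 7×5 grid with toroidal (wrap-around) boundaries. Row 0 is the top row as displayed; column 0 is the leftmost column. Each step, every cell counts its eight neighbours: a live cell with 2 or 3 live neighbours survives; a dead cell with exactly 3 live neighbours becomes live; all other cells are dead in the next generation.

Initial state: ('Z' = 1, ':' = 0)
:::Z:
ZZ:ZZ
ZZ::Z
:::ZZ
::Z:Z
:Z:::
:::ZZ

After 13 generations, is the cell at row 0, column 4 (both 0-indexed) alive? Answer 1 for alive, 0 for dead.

gen 0: :::Z:
ZZ:ZZ
ZZ::Z
:::ZZ
::Z:Z
:Z:::
:::ZZ
gen 1: :::::
:Z:Z:
:Z:::
:ZZ::
Z:Z:Z
Z:Z:Z
::ZZZ
gen 2: ::::Z
::Z::
ZZ:::
::ZZ:
::Z:Z
::Z::
ZZZ:Z
gen 3: ::Z:Z
ZZ:::
:Z:Z:
Z:ZZZ
:ZZ::
::Z:Z
ZZZ:Z
gen 4: ::Z:Z
ZZ:ZZ
:::Z:
Z:::Z
:::::
::::Z
::Z:Z
gen 5: ::Z::
ZZ:::
:ZZZ:
::::Z
Z:::Z
:::Z:
Z:::Z
gen 6: ::::Z
Z::Z:
:ZZZZ
:ZZ:Z
Z::ZZ
:::Z:
:::ZZ
gen 7: Z::::
ZZ:::
:::::
:::::
ZZ:::
Z:Z::
:::ZZ
gen 8: ZZ:::
ZZ:::
:::::
:::::
ZZ:::
Z:ZZ:
ZZ:ZZ
gen 9: :::::
ZZ:::
:::::
:::::
ZZZ:Z
:::Z:
:::Z:
gen 10: :::::
:::::
:::::
ZZ:::
ZZZZZ
ZZ:Z:
:::::
gen 11: :::::
:::::
:::::
:::Z:
:::Z:
:::Z:
:::::
gen 12: :::::
:::::
:::::
:::::
::ZZZ
:::::
:::::
gen 13: :::::
:::::
:::::
:::Z:
:::Z:
:::Z:
:::::

0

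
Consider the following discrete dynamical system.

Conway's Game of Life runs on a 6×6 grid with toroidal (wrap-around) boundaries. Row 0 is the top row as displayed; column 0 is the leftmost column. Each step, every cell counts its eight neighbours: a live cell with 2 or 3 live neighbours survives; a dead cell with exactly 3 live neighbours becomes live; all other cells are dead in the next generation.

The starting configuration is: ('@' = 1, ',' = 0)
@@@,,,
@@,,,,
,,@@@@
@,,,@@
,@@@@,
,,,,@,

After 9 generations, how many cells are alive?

12

gen 0: @@@,,,
@@,,,,
,,@@@@
@,,,@@
,@@@@,
,,,,@,
gen 1: @,@,,@
,,,,@,
,,@@,,
@,,,,,
@@@,,,
@,,,@@
gen 2: @@,@,,
,@@,@@
,,,@,,
@,,@,,
,,,,,,
,,@@@,
gen 3: @,,,,,
,@,,@@
@@,@,@
,,,,,,
,,@,@,
,@@@@,
gen 4: @,,,,,
,@@,@,
,@@,,@
@@@@@@
,@@,@,
,@@,@@
gen 5: @,,,@,
,,@@,@
,,,,,,
,,,,,,
,,,,,,
,,@,@@
gen 6: @@@,,,
,,,@@@
,,,,,,
,,,,,,
,,,,,,
,,,@@@
gen 7: @@@,,,
@@@@@@
,,,,@,
,,,,,,
,,,,@,
@@@@@@
gen 8: ,,,,,,
,,,,@,
@@@,@,
,,,,,,
@@@,@,
,,,,@,
gen 9: ,,,,,,
,@,@,@
,@,@,@
,,,,,,
,@,@,@
,@,@,@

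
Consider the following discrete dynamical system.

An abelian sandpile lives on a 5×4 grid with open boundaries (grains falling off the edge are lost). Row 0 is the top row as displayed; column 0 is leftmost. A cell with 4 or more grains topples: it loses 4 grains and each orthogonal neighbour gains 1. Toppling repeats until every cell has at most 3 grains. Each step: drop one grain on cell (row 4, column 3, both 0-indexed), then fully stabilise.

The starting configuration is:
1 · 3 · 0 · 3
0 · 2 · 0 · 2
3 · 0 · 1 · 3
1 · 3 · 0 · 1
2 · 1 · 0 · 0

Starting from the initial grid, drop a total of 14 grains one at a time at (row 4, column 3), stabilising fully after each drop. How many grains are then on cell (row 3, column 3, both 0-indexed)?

t=0: 1 · 3 · 0 · 3
0 · 2 · 0 · 2
3 · 0 · 1 · 3
1 · 3 · 0 · 1
2 · 1 · 0 · 0
t=1: 1 · 3 · 0 · 3
0 · 2 · 0 · 2
3 · 0 · 1 · 3
1 · 3 · 0 · 1
2 · 1 · 0 · 1
t=2: 1 · 3 · 0 · 3
0 · 2 · 0 · 2
3 · 0 · 1 · 3
1 · 3 · 0 · 1
2 · 1 · 0 · 2
t=3: 1 · 3 · 0 · 3
0 · 2 · 0 · 2
3 · 0 · 1 · 3
1 · 3 · 0 · 1
2 · 1 · 0 · 3
t=4: 1 · 3 · 0 · 3
0 · 2 · 0 · 2
3 · 0 · 1 · 3
1 · 3 · 0 · 2
2 · 1 · 1 · 0
t=5: 1 · 3 · 0 · 3
0 · 2 · 0 · 2
3 · 0 · 1 · 3
1 · 3 · 0 · 2
2 · 1 · 1 · 1
t=6: 1 · 3 · 0 · 3
0 · 2 · 0 · 2
3 · 0 · 1 · 3
1 · 3 · 0 · 2
2 · 1 · 1 · 2
t=7: 1 · 3 · 0 · 3
0 · 2 · 0 · 2
3 · 0 · 1 · 3
1 · 3 · 0 · 2
2 · 1 · 1 · 3
t=8: 1 · 3 · 0 · 3
0 · 2 · 0 · 2
3 · 0 · 1 · 3
1 · 3 · 0 · 3
2 · 1 · 2 · 0
t=9: 1 · 3 · 0 · 3
0 · 2 · 0 · 2
3 · 0 · 1 · 3
1 · 3 · 0 · 3
2 · 1 · 2 · 1
t=10: 1 · 3 · 0 · 3
0 · 2 · 0 · 2
3 · 0 · 1 · 3
1 · 3 · 0 · 3
2 · 1 · 2 · 2
t=11: 1 · 3 · 0 · 3
0 · 2 · 0 · 2
3 · 0 · 1 · 3
1 · 3 · 0 · 3
2 · 1 · 2 · 3
t=12: 1 · 3 · 0 · 3
0 · 2 · 0 · 3
3 · 0 · 2 · 0
1 · 3 · 1 · 1
2 · 1 · 3 · 1
t=13: 1 · 3 · 0 · 3
0 · 2 · 0 · 3
3 · 0 · 2 · 0
1 · 3 · 1 · 1
2 · 1 · 3 · 2
t=14: 1 · 3 · 0 · 3
0 · 2 · 0 · 3
3 · 0 · 2 · 0
1 · 3 · 1 · 1
2 · 1 · 3 · 3

1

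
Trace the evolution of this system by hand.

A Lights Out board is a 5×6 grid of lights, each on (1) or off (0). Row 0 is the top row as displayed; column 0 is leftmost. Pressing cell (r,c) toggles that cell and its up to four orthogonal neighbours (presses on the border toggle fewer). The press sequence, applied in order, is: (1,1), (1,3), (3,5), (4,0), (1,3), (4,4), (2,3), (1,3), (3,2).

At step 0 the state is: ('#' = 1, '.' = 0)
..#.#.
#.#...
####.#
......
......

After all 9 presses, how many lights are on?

20

step 0: ..#.#.
#.#...
####.#
......
......
step 1: .##.#.
.#....
#.##.#
......
......
step 2: .####.
.####.
#.#..#
......
......
step 3: .####.
.####.
#.#...
....##
.....#
step 4: .####.
.####.
#.#...
#...##
##...#
step 5: .##.#.
.#....
#.##..
#...##
##...#
step 6: .##.#.
.#....
#.##..
#....#
##.##.
step 7: .##.#.
.#.#..
#...#.
#..#.#
##.##.
step 8: .####.
.##.#.
#..##.
#..#.#
##.##.
step 9: .####.
.##.#.
#.###.
###..#
#####.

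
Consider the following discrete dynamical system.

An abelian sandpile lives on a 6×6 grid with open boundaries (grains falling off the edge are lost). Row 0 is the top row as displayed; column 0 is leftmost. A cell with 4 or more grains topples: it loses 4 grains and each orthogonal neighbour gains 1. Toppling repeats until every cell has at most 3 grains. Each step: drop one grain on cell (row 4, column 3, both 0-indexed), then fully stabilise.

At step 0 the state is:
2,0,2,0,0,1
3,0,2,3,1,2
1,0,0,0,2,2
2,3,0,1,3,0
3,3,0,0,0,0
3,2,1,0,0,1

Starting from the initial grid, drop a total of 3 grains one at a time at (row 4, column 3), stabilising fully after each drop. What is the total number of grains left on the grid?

k=0  2,0,2,0,0,1
3,0,2,3,1,2
1,0,0,0,2,2
2,3,0,1,3,0
3,3,0,0,0,0
3,2,1,0,0,1
k=1  2,0,2,0,0,1
3,0,2,3,1,2
1,0,0,0,2,2
2,3,0,1,3,0
3,3,0,1,0,0
3,2,1,0,0,1
k=2  2,0,2,0,0,1
3,0,2,3,1,2
1,0,0,0,2,2
2,3,0,1,3,0
3,3,0,2,0,0
3,2,1,0,0,1
k=3  2,0,2,0,0,1
3,0,2,3,1,2
1,0,0,0,2,2
2,3,0,1,3,0
3,3,0,3,0,0
3,2,1,0,0,1

46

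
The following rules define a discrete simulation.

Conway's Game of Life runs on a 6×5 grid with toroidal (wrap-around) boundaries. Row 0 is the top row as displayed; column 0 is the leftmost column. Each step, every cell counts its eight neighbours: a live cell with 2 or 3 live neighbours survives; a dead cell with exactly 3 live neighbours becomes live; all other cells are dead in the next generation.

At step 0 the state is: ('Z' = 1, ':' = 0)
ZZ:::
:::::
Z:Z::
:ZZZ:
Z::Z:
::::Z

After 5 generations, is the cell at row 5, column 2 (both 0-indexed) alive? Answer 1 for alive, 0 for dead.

0

0) ZZ:::
:::::
Z:Z::
:ZZZ:
Z::Z:
::::Z
1) Z::::
Z::::
::ZZ:
Z::Z:
ZZ:Z:
:Z::Z
2) ZZ::Z
:Z::Z
:ZZZ:
Z::Z:
:Z:Z:
:ZZ:Z
3) ::::Z
::::Z
:Z:Z:
Z::Z:
:Z:Z:
::::Z
4) Z::ZZ
Z::ZZ
Z:ZZ:
ZZ:Z:
Z:ZZ:
Z::ZZ
5) :ZZ::
:::::
:::::
Z::::
:::::
:::::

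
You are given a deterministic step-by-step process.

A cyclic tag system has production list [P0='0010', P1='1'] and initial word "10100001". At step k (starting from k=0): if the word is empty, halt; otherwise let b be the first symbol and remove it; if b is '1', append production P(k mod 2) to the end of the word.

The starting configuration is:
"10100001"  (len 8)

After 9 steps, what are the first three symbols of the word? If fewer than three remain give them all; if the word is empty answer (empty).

[0] "10100001"  (len 8)
[1] "01000010010"  (len 11)
[2] "1000010010"  (len 10)
[3] "0000100100010"  (len 13)
[4] "000100100010"  (len 12)
[5] "00100100010"  (len 11)
[6] "0100100010"  (len 10)
[7] "100100010"  (len 9)
[8] "001000101"  (len 9)
[9] "01000101"  (len 8)

010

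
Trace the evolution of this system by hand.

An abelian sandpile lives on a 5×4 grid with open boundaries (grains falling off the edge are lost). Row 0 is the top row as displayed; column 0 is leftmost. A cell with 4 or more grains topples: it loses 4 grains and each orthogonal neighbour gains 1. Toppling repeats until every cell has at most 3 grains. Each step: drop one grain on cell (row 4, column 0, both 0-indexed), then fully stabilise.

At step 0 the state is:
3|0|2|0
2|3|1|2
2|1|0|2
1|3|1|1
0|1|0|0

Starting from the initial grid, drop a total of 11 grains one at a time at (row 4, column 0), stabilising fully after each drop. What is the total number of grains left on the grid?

t=0: 3|0|2|0
2|3|1|2
2|1|0|2
1|3|1|1
0|1|0|0
t=1: 3|0|2|0
2|3|1|2
2|1|0|2
1|3|1|1
1|1|0|0
t=2: 3|0|2|0
2|3|1|2
2|1|0|2
1|3|1|1
2|1|0|0
t=3: 3|0|2|0
2|3|1|2
2|1|0|2
1|3|1|1
3|1|0|0
t=4: 3|0|2|0
2|3|1|2
2|1|0|2
2|3|1|1
0|2|0|0
t=5: 3|0|2|0
2|3|1|2
2|1|0|2
2|3|1|1
1|2|0|0
t=6: 3|0|2|0
2|3|1|2
2|1|0|2
2|3|1|1
2|2|0|0
t=7: 3|0|2|0
2|3|1|2
2|1|0|2
2|3|1|1
3|2|0|0
t=8: 3|0|2|0
2|3|1|2
2|1|0|2
3|3|1|1
0|3|0|0
t=9: 3|0|2|0
2|3|1|2
2|1|0|2
3|3|1|1
1|3|0|0
t=10: 3|0|2|0
2|3|1|2
2|1|0|2
3|3|1|1
2|3|0|0
t=11: 3|0|2|0
2|3|1|2
2|1|0|2
3|3|1|1
3|3|0|0

32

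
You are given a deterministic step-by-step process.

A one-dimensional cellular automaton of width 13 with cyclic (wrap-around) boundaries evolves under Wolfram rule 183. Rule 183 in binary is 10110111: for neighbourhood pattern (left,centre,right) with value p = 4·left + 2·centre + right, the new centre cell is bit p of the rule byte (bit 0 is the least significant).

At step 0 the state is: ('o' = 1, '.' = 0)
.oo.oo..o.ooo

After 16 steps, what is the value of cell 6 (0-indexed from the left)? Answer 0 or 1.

[0] .oo.oo..o.ooo
[1] o..o..oooo.o.
[2] oooooo.oo.ooo
[3] ooooo.o..o.oo
[4] oooo.oooooo.o
[5] ooo.o.oooo.o.
[6] .o.ooo.oo.ooo
[7] ooo.o.o..o.o.
[8] .o.oooooooooo
[9] ooo.oooooooo.
[10] .o.o.oooooo.o
[11] ooooo.oooo.oo
[12] oooo.o.oo.o.o
[13] ooo.ooo..ooo.
[14] .o.o.o.oo.o.o
[15] ooooooo..oooo
[16] oooooo.oo.ooo

0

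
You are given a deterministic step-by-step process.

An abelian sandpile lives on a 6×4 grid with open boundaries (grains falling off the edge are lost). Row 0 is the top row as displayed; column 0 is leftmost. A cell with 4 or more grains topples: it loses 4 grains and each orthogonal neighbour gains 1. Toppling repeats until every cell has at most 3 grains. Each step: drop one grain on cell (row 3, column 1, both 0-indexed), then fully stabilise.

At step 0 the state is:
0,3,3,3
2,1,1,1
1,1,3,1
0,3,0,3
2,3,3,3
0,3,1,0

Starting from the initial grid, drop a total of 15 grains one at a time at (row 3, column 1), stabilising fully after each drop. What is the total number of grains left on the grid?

gen 0: 0,3,3,3
2,1,1,1
1,1,3,1
0,3,0,3
2,3,3,3
0,3,1,0
gen 1: 0,3,3,3
2,1,1,1
1,2,3,2
1,1,3,0
3,2,1,1
1,0,3,1
gen 2: 0,3,3,3
2,1,1,1
1,2,3,2
1,2,3,0
3,2,1,1
1,0,3,1
gen 3: 0,3,3,3
2,1,1,1
1,2,3,2
1,3,3,0
3,2,1,1
1,0,3,1
gen 4: 0,3,3,3
2,2,2,1
2,0,1,3
2,2,1,1
3,3,2,1
1,0,3,1
gen 5: 0,3,3,3
2,2,2,1
2,0,1,3
2,3,1,1
3,3,2,1
1,0,3,1
gen 6: 0,3,3,3
2,2,2,1
3,1,1,3
0,2,2,1
1,1,3,1
2,1,3,1
gen 7: 0,3,3,3
2,2,2,1
3,1,1,3
0,3,2,1
1,1,3,1
2,1,3,1
gen 8: 0,3,3,3
2,2,2,1
3,2,1,3
1,0,3,1
1,2,3,1
2,1,3,1
gen 9: 0,3,3,3
2,2,2,1
3,2,1,3
1,1,3,1
1,2,3,1
2,1,3,1
gen 10: 0,3,3,3
2,2,2,1
3,2,1,3
1,2,3,1
1,2,3,1
2,1,3,1
gen 11: 0,3,3,3
2,2,2,1
3,2,1,3
1,3,3,1
1,2,3,1
2,1,3,1
gen 12: 0,3,3,3
2,2,2,1
3,3,2,3
2,2,1,2
2,0,2,2
2,3,0,2
gen 13: 0,3,3,3
2,2,2,1
3,3,2,3
2,3,1,2
2,0,2,2
2,3,0,2
gen 14: 0,3,3,3
3,3,2,1
1,1,3,3
0,2,2,2
3,1,2,2
2,3,0,2
gen 15: 0,3,3,3
3,3,2,1
1,1,3,3
0,3,2,2
3,1,2,2
2,3,0,2

48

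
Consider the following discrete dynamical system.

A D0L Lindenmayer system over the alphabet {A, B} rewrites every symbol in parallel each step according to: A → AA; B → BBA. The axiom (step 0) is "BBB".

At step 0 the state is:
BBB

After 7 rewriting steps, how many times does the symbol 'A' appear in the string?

t=0: BBB
t=1: BBABBABBA
t=2: BBABBAAABBABBAAABBABBAAA
t=3: BBABBAAABBABBAAAAAAABBABBAAABBABBAAAAAAABBABBAAABBABBAAAAAAA
t=4: BBABBAAABBABBAAAAAAABBABBAAABBABBAAAAAAAAAAAAAAABBABBAAABB…AAAAAAAAAABBABBAAABBABBAAAAAAABBABBAAABBABBAAAAAAAAAAAAAAA  (len 144)
t=5: BBABBAAABBABBAAAAAAABBABBAAABBABBAAAAAAAAAAAAAAABBABBAAABB…AABBABBAAAAAAABBABBAAABBABBAAAAAAAAAAAAAAAAAAAAAAAAAAAAAAA  (len 336)
t=6: BBABBAAABBABBAAAAAAABBABBAAABBABBAAAAAAAAAAAAAAABBABBAAABB…AAAAAAAAAAAAAAAAAAAAAAAAAAAAAAAAAAAAAAAAAAAAAAAAAAAAAAAAAA  (len 768)
t=7: BBABBAAABBABBAAAAAAABBABBAAABBABBAAAAAAAAAAAAAAABBABBAAABB…AAAAAAAAAAAAAAAAAAAAAAAAAAAAAAAAAAAAAAAAAAAAAAAAAAAAAAAAAA  (len 1728)

1344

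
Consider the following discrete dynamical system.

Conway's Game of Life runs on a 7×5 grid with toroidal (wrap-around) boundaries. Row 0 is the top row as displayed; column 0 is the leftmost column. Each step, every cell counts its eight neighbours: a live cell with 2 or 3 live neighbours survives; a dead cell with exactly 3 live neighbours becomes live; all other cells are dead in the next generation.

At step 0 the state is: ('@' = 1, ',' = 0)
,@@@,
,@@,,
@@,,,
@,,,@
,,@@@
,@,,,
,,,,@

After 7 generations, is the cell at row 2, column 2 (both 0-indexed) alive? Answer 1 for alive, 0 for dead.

1

k=0  ,@@@,
,@@,,
@@,,,
@,,,@
,,@@@
,@,,,
,,,,@
k=1  @@,@,
,,,@,
,,@,@
,,@,,
,@@@@
@,@,@
@@,@,
k=2  @@,@,
@@,@,
,,@,,
@,,,@
,,,,@
,,,,,
,,,@,
k=3  @@,@,
@,,@,
,,@@,
@,,@@
@,,,@
,,,,,
,,@,@
k=4  @@,@,
@,,@,
@@@,,
@@@,,
@,,@,
@,,@@
@@@@@
k=5  ,,,,,
,,,@,
,,,@,
,,,@,
,,,@,
,,,,,
,,,,,
k=6  ,,,,,
,,,,,
,,@@@
,,@@@
,,,,,
,,,,,
,,,,,
k=7  ,,,,,
,,,@,
,,@,@
,,@,@
,,,@,
,,,,,
,,,,,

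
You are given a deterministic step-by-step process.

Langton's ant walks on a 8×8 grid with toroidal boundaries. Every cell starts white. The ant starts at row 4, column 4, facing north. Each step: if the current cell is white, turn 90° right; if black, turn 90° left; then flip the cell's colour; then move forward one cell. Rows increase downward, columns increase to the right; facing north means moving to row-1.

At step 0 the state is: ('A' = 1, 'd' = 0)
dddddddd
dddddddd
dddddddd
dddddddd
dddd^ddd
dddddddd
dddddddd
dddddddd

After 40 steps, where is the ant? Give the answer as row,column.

6,4

[0] dddddddd
dddddddd
dddddddd
dddddddd
dddd^ddd
dddddddd
dddddddd
dddddddd
[1] dddddddd
dddddddd
dddddddd
dddddddd
ddddA>dd
dddddddd
dddddddd
dddddddd
[2] dddddddd
dddddddd
dddddddd
dddddddd
ddddAAdd
dddddvdd
dddddddd
dddddddd
[3] dddddddd
dddddddd
dddddddd
dddddddd
ddddAAdd
dddd<Add
dddddddd
dddddddd
[4] dddddddd
dddddddd
dddddddd
dddddddd
dddd^Add
ddddAAdd
dddddddd
dddddddd
[5] dddddddd
dddddddd
dddddddd
dddddddd
ddd<dAdd
ddddAAdd
dddddddd
dddddddd
[6] dddddddd
dddddddd
dddddddd
ddd^dddd
dddAdAdd
ddddAAdd
dddddddd
dddddddd
[7] dddddddd
dddddddd
dddddddd
dddA>ddd
dddAdAdd
ddddAAdd
dddddddd
dddddddd
[8] dddddddd
dddddddd
dddddddd
dddAAddd
dddAvAdd
ddddAAdd
dddddddd
dddddddd
[9] dddddddd
dddddddd
dddddddd
dddAAddd
ddd<AAdd
ddddAAdd
dddddddd
dddddddd
[10] dddddddd
dddddddd
dddddddd
dddAAddd
ddddAAdd
dddvAAdd
dddddddd
dddddddd
[11] dddddddd
dddddddd
dddddddd
dddAAddd
ddddAAdd
dd<AAAdd
dddddddd
dddddddd
[12] dddddddd
dddddddd
dddddddd
dddAAddd
dd^dAAdd
ddAAAAdd
dddddddd
dddddddd
[13] dddddddd
dddddddd
dddddddd
dddAAddd
ddA>AAdd
ddAAAAdd
dddddddd
dddddddd
[14] dddddddd
dddddddd
dddddddd
dddAAddd
ddAAAAdd
ddAvAAdd
dddddddd
dddddddd
[15] dddddddd
dddddddd
dddddddd
dddAAddd
ddAAAAdd
ddAd>Add
dddddddd
dddddddd
[16] dddddddd
dddddddd
dddddddd
dddAAddd
ddAA^Add
ddAddAdd
dddddddd
dddddddd
[17] dddddddd
dddddddd
dddddddd
dddAAddd
ddA<dAdd
ddAddAdd
dddddddd
dddddddd
[18] dddddddd
dddddddd
dddddddd
dddAAddd
ddAddAdd
ddAvdAdd
dddddddd
dddddddd
[19] dddddddd
dddddddd
dddddddd
dddAAddd
ddAddAdd
dd<AdAdd
dddddddd
dddddddd
[20] dddddddd
dddddddd
dddddddd
dddAAddd
ddAddAdd
dddAdAdd
ddvddddd
dddddddd
[21] dddddddd
dddddddd
dddddddd
dddAAddd
ddAddAdd
dddAdAdd
d<Addddd
dddddddd
[22] dddddddd
dddddddd
dddddddd
dddAAddd
ddAddAdd
d^dAdAdd
dAAddddd
dddddddd
[23] dddddddd
dddddddd
dddddddd
dddAAddd
ddAddAdd
dA>AdAdd
dAAddddd
dddddddd
[24] dddddddd
dddddddd
dddddddd
dddAAddd
ddAddAdd
dAAAdAdd
dAvddddd
dddddddd
[25] dddddddd
dddddddd
dddddddd
dddAAddd
ddAddAdd
dAAAdAdd
dAd>dddd
dddddddd
[26] dddddddd
dddddddd
dddddddd
dddAAddd
ddAddAdd
dAAAdAdd
dAdAdddd
dddvdddd
[27] dddddddd
dddddddd
dddddddd
dddAAddd
ddAddAdd
dAAAdAdd
dAdAdddd
dd<Adddd
[28] dddddddd
dddddddd
dddddddd
dddAAddd
ddAddAdd
dAAAdAdd
dA^Adddd
ddAAdddd
[29] dddddddd
dddddddd
dddddddd
dddAAddd
ddAddAdd
dAAAdAdd
dAA>dddd
ddAAdddd
[30] dddddddd
dddddddd
dddddddd
dddAAddd
ddAddAdd
dAA^dAdd
dAAddddd
ddAAdddd
[31] dddddddd
dddddddd
dddddddd
dddAAddd
ddAddAdd
dA<ddAdd
dAAddddd
ddAAdddd
[32] dddddddd
dddddddd
dddddddd
dddAAddd
ddAddAdd
dAdddAdd
dAvddddd
ddAAdddd
[33] dddddddd
dddddddd
dddddddd
dddAAddd
ddAddAdd
dAdddAdd
dAd>dddd
ddAAdddd
[34] dddddddd
dddddddd
dddddddd
dddAAddd
ddAddAdd
dAdddAdd
dAdAdddd
ddAvdddd
[35] dddddddd
dddddddd
dddddddd
dddAAddd
ddAddAdd
dAdddAdd
dAdAdddd
ddAd>ddd
[36] ddddvddd
dddddddd
dddddddd
dddAAddd
ddAddAdd
dAdddAdd
dAdAdddd
ddAdAddd
[37] ddd<Addd
dddddddd
dddddddd
dddAAddd
ddAddAdd
dAdddAdd
dAdAdddd
ddAdAddd
[38] dddAAddd
dddddddd
dddddddd
dddAAddd
ddAddAdd
dAdddAdd
dAdAdddd
ddA^Addd
[39] dddAAddd
dddddddd
dddddddd
dddAAddd
ddAddAdd
dAdddAdd
dAdAdddd
ddAA>ddd
[40] dddAAddd
dddddddd
dddddddd
dddAAddd
ddAddAdd
dAdddAdd
dAdA^ddd
ddAAdddd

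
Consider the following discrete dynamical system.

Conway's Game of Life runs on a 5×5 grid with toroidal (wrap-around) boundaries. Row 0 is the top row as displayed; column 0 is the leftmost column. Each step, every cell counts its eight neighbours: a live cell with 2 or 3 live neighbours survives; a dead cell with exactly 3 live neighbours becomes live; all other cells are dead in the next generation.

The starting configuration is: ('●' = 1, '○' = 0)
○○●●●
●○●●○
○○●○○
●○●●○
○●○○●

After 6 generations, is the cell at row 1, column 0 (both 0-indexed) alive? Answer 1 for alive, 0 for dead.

0

gen 0: ○○●●●
●○●●○
○○●○○
●○●●○
○●○○●
gen 1: ○○○○○
○○○○○
○○○○○
●○●●●
○●○○○
gen 2: ○○○○○
○○○○○
○○○●●
●●●●●
●●●●●
gen 3: ●●●●●
○○○○○
○●○○○
○○○○○
○○○○○
gen 4: ●●●●●
○○○●●
○○○○○
○○○○○
●●●●●
gen 5: ○○○○○
○●○○○
○○○○○
●●●●●
○○○○○
gen 6: ○○○○○
○○○○○
○○○●●
●●●●●
●●●●●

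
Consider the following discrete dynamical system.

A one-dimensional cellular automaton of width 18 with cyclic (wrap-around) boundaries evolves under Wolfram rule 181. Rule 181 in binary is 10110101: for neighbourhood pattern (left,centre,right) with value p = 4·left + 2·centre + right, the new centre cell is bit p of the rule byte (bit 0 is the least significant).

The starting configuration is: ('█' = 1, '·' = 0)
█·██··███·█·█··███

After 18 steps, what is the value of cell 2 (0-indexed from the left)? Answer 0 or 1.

t=0: █·██··███·█·█··███
t=1: ·█··█··█·█████··██
t=2: ███·██·██·███·█···
t=3: ·█·█··█··█·█·████·
t=4: ·████·██·████·██·█
t=5: █·██·█··█·██·█··██
t=6: ·█··███·██··███··█
t=7: ███··█·█··█··█·█·█
t=8: ██·█·████·██·████·
t=9: ··███·██·█··█·██·█
t=10: █··█·█··███·██··██
t=11: ·█·████··█·█··█··█
t=12: ███·██·█·████·██·█
t=13: ██·█··███·██·█··█·
t=14: ··███··█·█··███·██
t=15: █··█·█·████··█·█··
t=16: ██·████·██·█·████·
t=17: ··█·██·█··███·██·█
t=18: █·██··███··█·█··██

1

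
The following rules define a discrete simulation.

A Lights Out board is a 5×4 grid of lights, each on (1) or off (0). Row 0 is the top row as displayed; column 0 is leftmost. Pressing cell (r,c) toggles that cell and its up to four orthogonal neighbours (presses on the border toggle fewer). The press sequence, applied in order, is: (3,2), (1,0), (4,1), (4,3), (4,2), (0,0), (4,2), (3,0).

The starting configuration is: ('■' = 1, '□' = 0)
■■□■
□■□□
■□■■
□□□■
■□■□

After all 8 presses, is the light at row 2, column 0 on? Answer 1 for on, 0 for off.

0) ■■□■
□■□□
■□■■
□□□■
■□■□
1) ■■□■
□■□□
■□□■
□■■□
■□□□
2) □■□■
■□□□
□□□■
□■■□
■□□□
3) □■□■
■□□□
□□□■
□□■□
□■■□
4) □■□■
■□□□
□□□■
□□■■
□■□■
5) □■□■
■□□□
□□□■
□□□■
□□■□
6) ■□□■
□□□□
□□□■
□□□■
□□■□
7) ■□□■
□□□□
□□□■
□□■■
□■□■
8) ■□□■
□□□□
■□□■
■■■■
■■□■

1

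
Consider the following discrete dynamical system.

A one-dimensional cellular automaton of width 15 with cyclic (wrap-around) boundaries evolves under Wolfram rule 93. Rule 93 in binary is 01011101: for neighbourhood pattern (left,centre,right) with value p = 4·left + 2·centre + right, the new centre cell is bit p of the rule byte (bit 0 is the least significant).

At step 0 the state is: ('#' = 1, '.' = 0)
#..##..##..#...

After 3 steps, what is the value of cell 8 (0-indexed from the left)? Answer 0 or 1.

0

step 0: #..##..##..#...
step 1: ##.###.###.###.
step 2: ##.#.#.#.#.#.#.
step 3: ##.#.#.#.#.#.#.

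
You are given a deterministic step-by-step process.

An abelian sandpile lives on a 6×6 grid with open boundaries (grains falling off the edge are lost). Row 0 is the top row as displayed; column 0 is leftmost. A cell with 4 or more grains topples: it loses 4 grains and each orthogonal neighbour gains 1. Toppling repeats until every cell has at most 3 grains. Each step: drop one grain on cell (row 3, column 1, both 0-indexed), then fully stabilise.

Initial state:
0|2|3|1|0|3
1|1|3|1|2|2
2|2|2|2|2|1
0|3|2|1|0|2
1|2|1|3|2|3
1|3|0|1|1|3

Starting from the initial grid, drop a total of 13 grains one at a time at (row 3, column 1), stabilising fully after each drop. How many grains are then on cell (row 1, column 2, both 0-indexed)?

3

t=0: 0|2|3|1|0|3
1|1|3|1|2|2
2|2|2|2|2|1
0|3|2|1|0|2
1|2|1|3|2|3
1|3|0|1|1|3
t=1: 0|2|3|1|0|3
1|1|3|1|2|2
2|3|2|2|2|1
1|0|3|1|0|2
1|3|1|3|2|3
1|3|0|1|1|3
t=2: 0|2|3|1|0|3
1|1|3|1|2|2
2|3|2|2|2|1
1|1|3|1|0|2
1|3|1|3|2|3
1|3|0|1|1|3
t=3: 0|2|3|1|0|3
1|1|3|1|2|2
2|3|2|2|2|1
1|2|3|1|0|2
1|3|1|3|2|3
1|3|0|1|1|3
t=4: 0|2|3|1|0|3
1|1|3|1|2|2
2|3|2|2|2|1
1|3|3|1|0|2
1|3|1|3|2|3
1|3|0|1|1|3
t=5: 0|3|0|2|0|3
1|3|1|2|2|2
3|1|1|3|2|1
2|3|1|2|0|2
2|1|3|3|2|3
2|0|1|1|1|3
t=6: 0|3|0|2|0|3
1|3|1|2|2|2
3|2|1|3|2|1
3|0|2|2|0|2
2|2|3|3|2|3
2|0|1|1|1|3
t=7: 0|3|0|2|0|3
1|3|1|2|2|2
3|2|1|3|2|1
3|1|2|2|0|2
2|2|3|3|2|3
2|0|1|1|1|3
t=8: 0|3|0|2|0|3
1|3|1|2|2|2
3|2|1|3|2|1
3|2|2|2|0|2
2|2|3|3|2|3
2|0|1|1|1|3
t=9: 0|3|0|2|0|3
1|3|1|2|2|2
3|2|1|3|2|1
3|3|2|2|0|2
2|2|3|3|2|3
2|0|1|1|1|3
t=10: 1|0|1|2|0|3
3|1|2|2|2|2
1|1|2|3|2|1
1|2|3|2|0|2
3|3|3|3|2|3
2|0|1|1|1|3
t=11: 1|0|1|2|0|3
3|1|2|2|2|2
1|1|2|3|2|1
1|3|3|2|0|2
3|3|3|3|2|3
2|0|1|1|1|3
t=12: 1|0|1|2|0|3
3|1|3|3|2|2
1|3|0|1|3|1
3|2|3|1|1|2
0|2|2|1|3|3
3|1|2|2|1|3
t=13: 1|0|1|2|0|3
3|1|3|3|2|2
1|3|0|1|3|1
3|3|3|1|1|2
0|2|2|1|3|3
3|1|2|2|1|3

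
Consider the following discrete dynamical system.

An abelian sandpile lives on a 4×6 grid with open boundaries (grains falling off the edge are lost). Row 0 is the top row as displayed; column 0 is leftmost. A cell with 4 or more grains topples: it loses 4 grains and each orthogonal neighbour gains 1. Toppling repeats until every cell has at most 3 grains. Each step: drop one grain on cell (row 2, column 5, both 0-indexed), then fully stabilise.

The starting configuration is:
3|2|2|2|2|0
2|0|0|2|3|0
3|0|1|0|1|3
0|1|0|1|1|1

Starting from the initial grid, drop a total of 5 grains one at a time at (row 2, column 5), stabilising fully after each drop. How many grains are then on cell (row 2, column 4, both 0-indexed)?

3

0) 3|2|2|2|2|0
2|0|0|2|3|0
3|0|1|0|1|3
0|1|0|1|1|1
1) 3|2|2|2|2|0
2|0|0|2|3|1
3|0|1|0|2|0
0|1|0|1|1|2
2) 3|2|2|2|2|0
2|0|0|2|3|1
3|0|1|0|2|1
0|1|0|1|1|2
3) 3|2|2|2|2|0
2|0|0|2|3|1
3|0|1|0|2|2
0|1|0|1|1|2
4) 3|2|2|2|2|0
2|0|0|2|3|1
3|0|1|0|2|3
0|1|0|1|1|2
5) 3|2|2|2|2|0
2|0|0|2|3|2
3|0|1|0|3|0
0|1|0|1|1|3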